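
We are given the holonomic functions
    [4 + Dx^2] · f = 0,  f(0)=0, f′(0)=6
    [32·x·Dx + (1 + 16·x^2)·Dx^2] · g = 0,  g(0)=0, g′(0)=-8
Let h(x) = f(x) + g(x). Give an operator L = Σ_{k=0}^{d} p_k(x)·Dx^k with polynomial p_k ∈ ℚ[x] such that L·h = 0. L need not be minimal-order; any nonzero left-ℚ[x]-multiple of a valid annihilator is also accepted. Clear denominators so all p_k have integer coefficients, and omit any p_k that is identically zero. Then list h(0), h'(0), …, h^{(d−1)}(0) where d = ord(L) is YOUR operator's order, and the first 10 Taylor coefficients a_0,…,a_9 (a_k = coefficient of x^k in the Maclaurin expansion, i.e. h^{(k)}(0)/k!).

L = (-6016·x + 102400·x^3 + 32768·x^5)·Dx + (-28 + 1216·x^2 + 27648·x^4 + 16384·x^6)·Dx^2 + (-1504·x + 25600·x^3 + 8192·x^5)·Dx^3 + (-7 + 304·x^2 + 6912·x^4 + 4096·x^6)·Dx^4  (order 4).
h: a_k = 0, -2, 0, 116/3, 0, -2044/5, 0, 70216/15, 0, -55050236/945, …
ICs: h(0) = 0, h′(0) = -2, h′′(0) = 0, h′′′(0) = 232.

f: a_k = 0, 6, 0, -4, 0, 4/5, 0, -8/105, 0, 4/945, …
g: a_k = 0, -8, 0, 128/3, 0, -2048/5, 0, 32768/7, 0, -524288/9, …
Weyl lclm of L_f,L_g ⇒ L₀ (ord ≤ 4).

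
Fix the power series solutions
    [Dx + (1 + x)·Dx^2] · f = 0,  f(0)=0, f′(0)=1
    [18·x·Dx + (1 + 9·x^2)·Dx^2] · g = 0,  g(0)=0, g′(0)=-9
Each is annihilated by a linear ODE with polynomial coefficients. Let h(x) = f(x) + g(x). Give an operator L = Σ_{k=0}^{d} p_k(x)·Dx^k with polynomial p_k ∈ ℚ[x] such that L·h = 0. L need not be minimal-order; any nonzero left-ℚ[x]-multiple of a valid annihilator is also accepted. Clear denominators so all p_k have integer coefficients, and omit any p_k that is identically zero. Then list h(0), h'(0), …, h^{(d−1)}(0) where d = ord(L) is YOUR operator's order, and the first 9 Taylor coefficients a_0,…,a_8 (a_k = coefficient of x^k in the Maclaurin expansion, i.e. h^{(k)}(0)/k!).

L = (-18 - 54·x + 486·x^2 + 162·x^3)·Dx + (-20 - 36·x + 432·x^2 + 972·x^3 + 324·x^4)·Dx^2 + (-1 + 17·x + 18·x^2 + 162·x^3 + 243·x^4 + 81·x^5)·Dx^3  (order 3).
h: a_k = 0, -8, -1/2, 82/3, -1/4, -728/5, -1/6, 6562/7, -1/8, …
ICs: h(0) = 0, h′(0) = -8, h′′(0) = -1.

f: a_k = 0, 1, -1/2, 1/3, -1/4, 1/5, -1/6, 1/7, -1/8, …
g: a_k = 0, -9, 0, 27, 0, -729/5, 0, 6561/7, 0, …
L₀ := lclm(L_f,L_g); ord L₀ ≤ 2+2.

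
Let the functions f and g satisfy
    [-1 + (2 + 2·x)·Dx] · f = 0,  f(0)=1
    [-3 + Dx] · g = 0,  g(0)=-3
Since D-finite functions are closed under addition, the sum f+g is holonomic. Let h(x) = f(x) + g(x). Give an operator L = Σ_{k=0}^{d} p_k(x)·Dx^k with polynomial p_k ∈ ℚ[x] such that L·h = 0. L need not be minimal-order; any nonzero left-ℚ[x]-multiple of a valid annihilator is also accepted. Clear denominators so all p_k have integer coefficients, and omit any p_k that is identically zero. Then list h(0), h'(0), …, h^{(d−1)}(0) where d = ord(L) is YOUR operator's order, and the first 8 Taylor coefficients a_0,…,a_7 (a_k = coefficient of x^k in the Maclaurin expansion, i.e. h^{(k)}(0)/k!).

L = (21 + 18·x) + (-37 - 72·x - 36·x^2)·Dx + (10 + 22·x + 12·x^2)·Dx^2  (order 2).
h: a_k = -2, -17/2, -109/8, -215/16, -1301/128, -7741/1280, -15657/5120, -92157/71680, …
ICs: h(0) = -2, h′(0) = -17/2.

f: a_k = 1, 1/2, -1/8, 1/16, -5/128, 7/256, -21/1024, 33/2048, …
g: a_k = -3, -9, -27/2, -27/2, -81/8, -243/40, -243/80, -729/560, …
f+g: L₀ = lclm(L_f,L_g), ord ≤ 1+1.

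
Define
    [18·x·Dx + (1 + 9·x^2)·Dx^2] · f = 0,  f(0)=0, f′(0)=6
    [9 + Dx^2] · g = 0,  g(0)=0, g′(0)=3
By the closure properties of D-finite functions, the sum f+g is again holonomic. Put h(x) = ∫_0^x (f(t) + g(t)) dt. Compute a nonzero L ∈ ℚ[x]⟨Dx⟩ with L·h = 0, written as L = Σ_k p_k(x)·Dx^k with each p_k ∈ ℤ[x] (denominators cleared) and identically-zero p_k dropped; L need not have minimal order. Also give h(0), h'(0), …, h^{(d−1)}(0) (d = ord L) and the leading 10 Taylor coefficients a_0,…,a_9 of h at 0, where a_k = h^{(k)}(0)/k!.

L = (-1782·x + 20412·x^3 + 13122·x^5)·Dx^2 + (-9 + 567·x^2 + 6561·x^4 + 6561·x^6)·Dx^3 + (-198·x + 2268·x^3 + 1458·x^5)·Dx^4 + (-1 + 63·x^2 + 729·x^4 + 729·x^6)·Dx^5  (order 5).
h: a_k = 0, 0, 9/2, 0, -45/8, 0, 1323/80, 0, -350163/4480, 0, …
ICs: h(0) = 0, h′(0) = 0, h′′(0) = 9, h′′′(0) = 0, h′′′′(0) = -135.

f: a_k = 0, 6, 0, -18, 0, 486/5, 0, -4374/7, 0, 4374, …
g: a_k = 0, 3, 0, -9/2, 0, 81/40, 0, -243/560, 0, 243/4480, …
f+g: L₀ = lclm(L_f,L_g), ord ≤ 2+2.
Integrate: L := L₀·Dx.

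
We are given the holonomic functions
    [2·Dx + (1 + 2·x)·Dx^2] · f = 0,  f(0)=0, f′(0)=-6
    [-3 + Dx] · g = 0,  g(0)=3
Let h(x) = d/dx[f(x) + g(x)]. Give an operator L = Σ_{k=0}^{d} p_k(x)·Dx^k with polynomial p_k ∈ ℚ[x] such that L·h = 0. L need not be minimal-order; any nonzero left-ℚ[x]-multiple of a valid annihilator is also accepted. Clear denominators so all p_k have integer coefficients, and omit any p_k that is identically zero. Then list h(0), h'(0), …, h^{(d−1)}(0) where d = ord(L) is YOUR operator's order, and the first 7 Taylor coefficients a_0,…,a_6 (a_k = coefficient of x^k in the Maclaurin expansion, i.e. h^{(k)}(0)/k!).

L = (-42 - 36·x) + (-1 - 36·x - 36·x^2)·Dx + (5 + 16·x + 12·x^2)·Dx^2  (order 2).
h: a_k = 3, 39, 33/2, 177/2, -525/8, 8409/40, -29991/80, …
ICs: h(0) = 3, h′(0) = 39.

f: a_k = 0, -6, 6, -8, 12, -96/5, 32, …
g: a_k = 3, 9, 27/2, 27/2, 81/8, 243/40, 243/80, …
L₀ := lclm(L_f,L_g); ord L₀ ≤ 2+1.
Derive L from L₀ (diff closure).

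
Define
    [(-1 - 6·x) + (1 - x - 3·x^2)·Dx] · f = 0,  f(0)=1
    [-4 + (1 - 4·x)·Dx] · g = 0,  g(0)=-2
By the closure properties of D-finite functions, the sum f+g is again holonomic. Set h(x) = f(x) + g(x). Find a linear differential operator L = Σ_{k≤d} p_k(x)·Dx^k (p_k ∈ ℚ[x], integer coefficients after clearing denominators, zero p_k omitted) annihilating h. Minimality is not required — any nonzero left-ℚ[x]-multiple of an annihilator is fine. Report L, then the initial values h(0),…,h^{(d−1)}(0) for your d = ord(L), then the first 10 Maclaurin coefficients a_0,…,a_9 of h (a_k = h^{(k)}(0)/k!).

L = (-72·x + 72·x^2 - 96·x^3) + (8 - 6·x - 66·x^2 + 112·x^3 - 192·x^4)·Dx + (-1 + 7·x - 15·x^2 + 10·x^3 + 20·x^4 - 48·x^5)·Dx^2  (order 2).
h: a_k = -1, -7, -28, -121, -493, -2008, -8095, -32551, -130564, -523129, …
ICs: h(0) = -1, h′(0) = -7.

f: a_k = 1, 1, 4, 7, 19, 40, 97, 217, 508, 1159, …
g: a_k = -2, -8, -32, -128, -512, -2048, -8192, -32768, -131072, -524288, …
h₀=f+g: left-lcm gives L₀, ord ≤ 2.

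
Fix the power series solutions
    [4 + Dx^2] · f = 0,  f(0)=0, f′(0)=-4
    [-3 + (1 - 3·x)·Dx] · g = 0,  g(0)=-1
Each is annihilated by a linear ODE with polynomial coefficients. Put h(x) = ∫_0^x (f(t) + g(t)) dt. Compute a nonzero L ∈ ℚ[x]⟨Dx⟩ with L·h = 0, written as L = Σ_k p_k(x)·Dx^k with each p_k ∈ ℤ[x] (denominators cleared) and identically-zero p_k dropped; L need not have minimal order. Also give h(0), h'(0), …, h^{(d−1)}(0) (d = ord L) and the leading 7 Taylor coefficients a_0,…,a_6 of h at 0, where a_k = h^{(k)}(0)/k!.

L = (-348 + 144·x - 216·x^2)·Dx + (44 - 180·x + 216·x^2 - 216·x^3)·Dx^2 + (-87 + 36·x - 54·x^2)·Dx^3 + (11 - 45·x + 54·x^2 - 54·x^3)·Dx^4  (order 4).
h: a_k = 0, -1, -7/2, -3, -73/12, -81/5, -3653/90, …
ICs: h(0) = 0, h′(0) = -1, h′′(0) = -7, h′′′(0) = -18.

f: a_k = 0, -4, 0, 8/3, 0, -8/15, 0, …
g: a_k = -1, -3, -9, -27, -81, -243, -729, …
Sum ⇒ L₀ = lclm(L_f,L_g) in ℚ(x)⟨Dx⟩.
Integrate: L := L₀·Dx.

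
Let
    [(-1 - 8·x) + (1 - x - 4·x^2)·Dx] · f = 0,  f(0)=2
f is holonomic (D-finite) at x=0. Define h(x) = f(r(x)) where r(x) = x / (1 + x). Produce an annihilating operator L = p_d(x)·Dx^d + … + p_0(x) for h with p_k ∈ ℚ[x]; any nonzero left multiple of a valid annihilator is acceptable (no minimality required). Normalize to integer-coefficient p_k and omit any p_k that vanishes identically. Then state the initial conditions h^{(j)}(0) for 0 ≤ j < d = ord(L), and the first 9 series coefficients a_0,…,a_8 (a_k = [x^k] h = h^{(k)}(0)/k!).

f: a_k = 2, 2, 10, 18, 58, 130, 362, 882, 2330, …
Change of var in L_f (x↦r) gives L₀.
L = (1 + 9·x) + (-1 - 2·x + 3·x^2 + 4·x^3)·Dx  (order 1).
h: a_k = 2, 2, 8, 0, 32, -32, 160, -288, 928, …
ICs: h(0) = 2.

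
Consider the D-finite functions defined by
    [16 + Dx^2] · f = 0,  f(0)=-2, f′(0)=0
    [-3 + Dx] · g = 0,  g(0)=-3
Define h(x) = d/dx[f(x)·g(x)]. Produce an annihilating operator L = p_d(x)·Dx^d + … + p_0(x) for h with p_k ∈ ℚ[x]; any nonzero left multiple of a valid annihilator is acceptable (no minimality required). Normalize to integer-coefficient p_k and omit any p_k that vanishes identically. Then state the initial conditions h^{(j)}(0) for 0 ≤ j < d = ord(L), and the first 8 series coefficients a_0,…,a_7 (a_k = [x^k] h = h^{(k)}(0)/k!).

L = 25 - 6·Dx + Dx^2  (order 2).
h: a_k = 18, -42, -351, -527, -237/4, 11753/20, 25481/40, 164833/840, …
ICs: h(0) = 18, h′(0) = -42.

f: a_k = -2, 0, 16, 0, -64/3, 0, 512/45, 0, …
g: a_k = -3, -9, -27/2, -27/2, -81/8, -243/40, -243/80, -729/560, …
Sym-product of L_f,L_g gives L₀ (≤ ord 2).
h₀' ⇒ L via d/dx closure of L₀.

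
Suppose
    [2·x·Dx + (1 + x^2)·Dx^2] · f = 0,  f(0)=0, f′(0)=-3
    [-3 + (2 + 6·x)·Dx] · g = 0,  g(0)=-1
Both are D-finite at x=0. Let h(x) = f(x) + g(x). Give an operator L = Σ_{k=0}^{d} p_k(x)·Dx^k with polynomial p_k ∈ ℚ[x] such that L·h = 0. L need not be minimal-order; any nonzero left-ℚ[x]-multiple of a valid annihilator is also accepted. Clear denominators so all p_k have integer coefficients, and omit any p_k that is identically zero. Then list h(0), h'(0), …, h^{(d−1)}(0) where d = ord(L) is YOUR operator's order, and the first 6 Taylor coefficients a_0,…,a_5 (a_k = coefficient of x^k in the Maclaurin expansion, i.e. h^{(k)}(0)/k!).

f: a_k = 0, -3, 0, 1, 0, -3/5, …
g: a_k = -1, -3/2, 9/8, -27/16, 405/128, -1701/256, …
L₀ := lclm(L_f,L_g); ord L₀ ≤ 2+1.
L = (-12 - 90·x + 36·x^2 + 54·x^3)·Dx + (-35 - 48·x - 102·x^2 + 144·x^3 + 189·x^4)·Dx^2 + (-6 - 10·x + 36·x^2 + 44·x^3 + 42·x^4 + 54·x^5)·Dx^3  (order 3).
h: a_k = -1, -9/2, 9/8, -11/16, 405/128, -9273/1280, …
ICs: h(0) = -1, h′(0) = -9/2, h′′(0) = 9/4.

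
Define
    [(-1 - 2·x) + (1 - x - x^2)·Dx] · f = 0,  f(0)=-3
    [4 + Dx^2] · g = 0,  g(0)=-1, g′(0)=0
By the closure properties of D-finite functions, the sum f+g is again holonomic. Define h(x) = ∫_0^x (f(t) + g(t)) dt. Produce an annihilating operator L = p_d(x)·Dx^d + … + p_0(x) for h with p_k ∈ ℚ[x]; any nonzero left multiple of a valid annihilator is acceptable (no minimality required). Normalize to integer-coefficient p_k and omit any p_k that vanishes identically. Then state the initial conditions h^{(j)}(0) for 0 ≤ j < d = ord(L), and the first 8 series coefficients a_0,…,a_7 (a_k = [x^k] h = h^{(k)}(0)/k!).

f: a_k = -3, -3, -6, -9, -15, -24, -39, -63, …
g: a_k = -1, 0, 2, 0, -2/3, 0, 4/45, 0, …
h₀=f+g: left-lcm gives L₀, ord ≤ 3.
h=∫h₀ ⇒ L = L₀·Dx.
L = (44 + 96·x + 32·x^2 + 48·x^3 + 40·x^4 + 16·x^5)·Dx + (-16 + 20·x + 8·x^2 - 16·x^3 + 12·x^4 + 24·x^5 + 8·x^6)·Dx^2 + (11 + 24·x + 8·x^2 + 12·x^3 + 10·x^4 + 4·x^5)·Dx^3 + (-4 + 5·x + 2·x^2 - 4·x^3 + 3·x^4 + 6·x^5 + 2·x^6)·Dx^4  (order 4).
h: a_k = 0, -4, -3/2, -4/3, -9/4, -47/15, -4, -1751/315, …
ICs: h(0) = 0, h′(0) = -4, h′′(0) = -3, h′′′(0) = -8.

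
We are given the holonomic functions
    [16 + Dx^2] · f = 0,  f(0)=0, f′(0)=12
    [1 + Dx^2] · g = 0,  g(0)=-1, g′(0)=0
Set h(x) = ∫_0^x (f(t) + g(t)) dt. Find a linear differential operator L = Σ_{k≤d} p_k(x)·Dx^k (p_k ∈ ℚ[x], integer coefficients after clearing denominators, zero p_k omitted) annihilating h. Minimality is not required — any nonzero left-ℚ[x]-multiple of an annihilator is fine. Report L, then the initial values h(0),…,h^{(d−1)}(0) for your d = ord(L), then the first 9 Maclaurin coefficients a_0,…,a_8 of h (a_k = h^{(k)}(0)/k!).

L = 16·Dx + 17·Dx^3 + Dx^5  (order 5).
h: a_k = 0, -1, 6, 1/6, -8, -1/120, 64/15, 1/5040, -128/105, …
ICs: h(0) = 0, h′(0) = -1, h′′(0) = 12, h′′′(0) = 1, h′′′′(0) = -192.

f: a_k = 0, 12, 0, -32, 0, 128/5, 0, -1024/105, 0, …
g: a_k = -1, 0, 1/2, 0, -1/24, 0, 1/720, 0, -1/40320, …
Weyl lclm of L_f,L_g ⇒ L₀ (ord ≤ 4).
Integrate: L := L₀·Dx.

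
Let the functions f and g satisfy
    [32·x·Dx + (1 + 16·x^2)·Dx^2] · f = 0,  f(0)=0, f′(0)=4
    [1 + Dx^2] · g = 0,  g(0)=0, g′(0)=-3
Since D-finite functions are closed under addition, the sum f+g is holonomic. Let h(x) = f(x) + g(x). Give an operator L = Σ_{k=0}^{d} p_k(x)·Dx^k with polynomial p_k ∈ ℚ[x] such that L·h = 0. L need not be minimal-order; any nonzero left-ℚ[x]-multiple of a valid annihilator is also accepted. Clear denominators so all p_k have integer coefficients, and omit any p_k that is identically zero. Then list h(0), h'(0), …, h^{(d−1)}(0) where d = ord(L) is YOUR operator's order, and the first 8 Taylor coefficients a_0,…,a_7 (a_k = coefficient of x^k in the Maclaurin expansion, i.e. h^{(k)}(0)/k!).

f: a_k = 0, 4, 0, -64/3, 0, 1024/5, 0, -16384/7, …
g: a_k = 0, -3, 0, 1/2, 0, -1/40, 0, 1/1680, …
Weyl lclm of L_f,L_g ⇒ L₀ (ord ≤ 4).
L = (-6112·x + 99328·x^3 + 8192·x^5)·Dx + (-31 + 1072·x^2 + 25344·x^4 + 4096·x^6)·Dx^2 + (-6112·x + 99328·x^3 + 8192·x^5)·Dx^3 + (-31 + 1072·x^2 + 25344·x^4 + 4096·x^6)·Dx^4  (order 4).
h: a_k = 0, 1, 0, -125/6, 0, 8191/40, 0, -561737/240, …
ICs: h(0) = 0, h′(0) = 1, h′′(0) = 0, h′′′(0) = -125.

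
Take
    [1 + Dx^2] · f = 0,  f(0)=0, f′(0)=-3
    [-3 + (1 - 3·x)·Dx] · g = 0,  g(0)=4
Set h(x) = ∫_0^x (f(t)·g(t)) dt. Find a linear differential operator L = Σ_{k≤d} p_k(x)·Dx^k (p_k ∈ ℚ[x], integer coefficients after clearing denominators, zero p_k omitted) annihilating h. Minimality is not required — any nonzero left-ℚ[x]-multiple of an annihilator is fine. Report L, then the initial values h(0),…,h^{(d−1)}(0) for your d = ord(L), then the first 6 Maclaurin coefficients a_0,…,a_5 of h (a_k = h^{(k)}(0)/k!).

f: a_k = 0, -3, 0, 1/2, 0, -1/40, …
g: a_k = 4, 12, 36, 108, 324, 972, …
h₀=f·g: eliminate ⇒ L₀, order ≤ 2·1.
Integrate: L := L₀·Dx.
L = (-1 + 3·x)·Dx + 6·Dx^2 + (-1 + 3·x)·Dx^3  (order 3).
h: a_k = 0, 0, -6, -12, -53/2, -318/5, …
ICs: h(0) = 0, h′(0) = 0, h′′(0) = -12.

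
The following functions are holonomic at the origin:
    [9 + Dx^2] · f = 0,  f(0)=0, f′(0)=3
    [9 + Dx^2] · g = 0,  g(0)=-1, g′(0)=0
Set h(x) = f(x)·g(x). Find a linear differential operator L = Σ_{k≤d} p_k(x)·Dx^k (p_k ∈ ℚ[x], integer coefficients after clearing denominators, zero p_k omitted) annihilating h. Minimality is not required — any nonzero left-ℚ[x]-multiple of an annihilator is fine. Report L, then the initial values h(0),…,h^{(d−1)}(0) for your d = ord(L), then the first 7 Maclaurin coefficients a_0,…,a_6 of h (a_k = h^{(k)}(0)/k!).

L = 36·Dx + Dx^3  (order 3).
h: a_k = 0, -3, 0, 18, 0, -162/5, 0, …
ICs: h(0) = 0, h′(0) = -3, h′′(0) = 0.

f: a_k = 0, 3, 0, -9/2, 0, 81/40, 0, …
g: a_k = -1, 0, 9/2, 0, -27/8, 0, 81/80, …
L₀ := L_f ⊗_s L_g (sym. prod.), ord ≤ 4.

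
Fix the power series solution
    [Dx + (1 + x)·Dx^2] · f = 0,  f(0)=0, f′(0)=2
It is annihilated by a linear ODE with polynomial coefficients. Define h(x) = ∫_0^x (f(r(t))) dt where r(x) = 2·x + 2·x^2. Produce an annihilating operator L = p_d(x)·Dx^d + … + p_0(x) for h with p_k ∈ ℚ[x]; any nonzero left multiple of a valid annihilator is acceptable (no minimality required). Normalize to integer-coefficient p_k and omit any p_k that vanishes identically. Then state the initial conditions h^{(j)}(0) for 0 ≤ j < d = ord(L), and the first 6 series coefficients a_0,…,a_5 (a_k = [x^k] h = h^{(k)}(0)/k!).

L = (4·x + 4·x^2)·Dx^2 + (1 + 4·x + 6·x^2 + 4·x^3)·Dx^3  (order 3).
h: a_k = 0, 0, 2, 0, -2/3, 4/5, …
ICs: h(0) = 0, h′(0) = 0, h′′(0) = 4.

f: a_k = 0, 2, -1, 2/3, -1/2, 2/5, …
h₀=f(r): pull back L_f along r ⇒ L₀.
h=∫h₀ ⇒ L = L₀·Dx.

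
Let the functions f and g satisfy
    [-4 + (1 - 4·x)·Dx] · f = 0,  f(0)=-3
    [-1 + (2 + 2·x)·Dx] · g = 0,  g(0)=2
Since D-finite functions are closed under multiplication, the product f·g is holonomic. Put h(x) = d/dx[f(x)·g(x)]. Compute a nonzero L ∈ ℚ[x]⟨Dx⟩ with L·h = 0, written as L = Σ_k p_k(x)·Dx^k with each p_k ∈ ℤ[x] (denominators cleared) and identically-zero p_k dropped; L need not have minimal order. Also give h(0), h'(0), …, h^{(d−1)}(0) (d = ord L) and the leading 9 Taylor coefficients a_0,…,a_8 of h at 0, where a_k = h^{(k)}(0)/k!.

L = (143 + 216·x + 48·x^2) + (-18 + 46·x + 96·x^2 + 32·x^3)·Dx  (order 1).
h: a_k = -27, -429/2, -10305/8, -109905/16, -4396305/128, -42204339/256, -787815021/1024, -7202878905/2048, -518607300465/32768, …
ICs: h(0) = -27.

f: a_k = -3, -12, -48, -192, -768, -3072, -12288, -49152, -196608, …
g: a_k = 2, 1, -1/4, 1/8, -5/64, 7/128, -21/512, 33/1024, -429/16384, …
h₀=f·g: eliminate ⇒ L₀, order ≤ 1·1.
Derive L from L₀ (diff closure).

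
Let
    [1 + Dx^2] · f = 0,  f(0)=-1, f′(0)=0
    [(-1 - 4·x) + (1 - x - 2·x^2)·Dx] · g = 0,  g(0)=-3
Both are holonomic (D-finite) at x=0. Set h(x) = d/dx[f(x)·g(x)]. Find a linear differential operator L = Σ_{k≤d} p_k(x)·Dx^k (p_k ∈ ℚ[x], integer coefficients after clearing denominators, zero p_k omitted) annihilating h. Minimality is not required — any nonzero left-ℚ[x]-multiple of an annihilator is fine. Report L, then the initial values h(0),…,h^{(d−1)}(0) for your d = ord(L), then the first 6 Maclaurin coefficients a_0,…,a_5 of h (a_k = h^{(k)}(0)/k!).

L = (31 - 2·x - 3·x^2 + 4·x^3 + 4·x^4) + (10 + 42·x + 12·x^2 + 16·x^3)·Dx + (-3 + 2·x + 5·x^2 + 4·x^3 + 4·x^4)·Dx^2  (order 2).
h: a_k = 3, 15, 81/2, 229/2, 2225/8, 27089/40, …
ICs: h(0) = 3, h′(0) = 15.

f: a_k = -1, 0, 1/2, 0, -1/24, 0, …
g: a_k = -3, -3, -9, -15, -33, -63, …
h₀=f·g: eliminate ⇒ L₀, order ≤ 2·1.
h=h₀': d/dx-closure on L₀ ⇒ L.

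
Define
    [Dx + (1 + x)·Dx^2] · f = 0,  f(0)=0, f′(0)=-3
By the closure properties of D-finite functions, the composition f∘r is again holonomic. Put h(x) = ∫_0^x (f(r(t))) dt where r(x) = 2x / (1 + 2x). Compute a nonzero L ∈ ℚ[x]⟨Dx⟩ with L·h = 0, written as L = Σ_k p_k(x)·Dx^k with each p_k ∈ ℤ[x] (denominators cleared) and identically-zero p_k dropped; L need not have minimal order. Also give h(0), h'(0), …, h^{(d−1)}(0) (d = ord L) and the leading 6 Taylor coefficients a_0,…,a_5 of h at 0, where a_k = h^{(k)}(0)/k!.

L = (6 + 16·x)·Dx^2 + (1 + 6·x + 8·x^2)·Dx^3  (order 3).
h: a_k = 0, 0, -3, 6, -14, 36, …
ICs: h(0) = 0, h′(0) = 0, h′′(0) = -6.

f: a_k = 0, -3, 3/2, -1, 3/4, -3/5, …
Substitute x→r, Dx→(1/r')Dx; clear ⇒ L₀.
Integrate: L := L₀·Dx.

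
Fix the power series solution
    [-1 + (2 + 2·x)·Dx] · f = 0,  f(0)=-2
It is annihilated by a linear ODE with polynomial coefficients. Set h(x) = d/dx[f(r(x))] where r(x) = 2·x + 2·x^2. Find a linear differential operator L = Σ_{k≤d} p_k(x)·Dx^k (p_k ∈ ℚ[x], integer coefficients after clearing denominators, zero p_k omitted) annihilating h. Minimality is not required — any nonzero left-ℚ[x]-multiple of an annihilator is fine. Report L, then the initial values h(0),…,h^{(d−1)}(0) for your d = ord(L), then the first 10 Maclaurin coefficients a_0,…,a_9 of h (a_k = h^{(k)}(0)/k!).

f: a_k = -2, -1, 1/4, -1/8, 5/64, -7/128, 21/512, -33/1024, 429/16384, -715/32768, …
f∘r: x↦r, Dx↦Dx/r' in L_f ⇒ L₀.
h₀' ⇒ L via d/dx closure of L₀.
L = 1 + (-1 - 4·x - 6·x^2 - 4·x^3)·Dx  (order 1).
h: a_k = -2, -2, 3, -3, 5/4, 9/4, -49/8, 61/8, -243/64, -395/64, …
ICs: h(0) = -2.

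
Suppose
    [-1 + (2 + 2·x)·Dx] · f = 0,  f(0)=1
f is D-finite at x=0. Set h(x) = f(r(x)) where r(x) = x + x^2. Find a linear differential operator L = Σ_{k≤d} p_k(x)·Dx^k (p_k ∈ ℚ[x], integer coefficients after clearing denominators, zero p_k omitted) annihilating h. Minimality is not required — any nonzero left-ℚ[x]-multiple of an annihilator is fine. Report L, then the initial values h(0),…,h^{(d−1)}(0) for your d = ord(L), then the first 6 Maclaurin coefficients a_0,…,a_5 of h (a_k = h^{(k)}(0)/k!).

f: a_k = 1, 1/2, -1/8, 1/16, -5/128, 7/256, …
Change of var in L_f (x↦r) gives L₀.
L = (-1 - 2·x) + (2 + 2·x + 2·x^2)·Dx  (order 1).
h: a_k = 1, 1/2, 3/8, -3/16, 3/128, 15/256, …
ICs: h(0) = 1.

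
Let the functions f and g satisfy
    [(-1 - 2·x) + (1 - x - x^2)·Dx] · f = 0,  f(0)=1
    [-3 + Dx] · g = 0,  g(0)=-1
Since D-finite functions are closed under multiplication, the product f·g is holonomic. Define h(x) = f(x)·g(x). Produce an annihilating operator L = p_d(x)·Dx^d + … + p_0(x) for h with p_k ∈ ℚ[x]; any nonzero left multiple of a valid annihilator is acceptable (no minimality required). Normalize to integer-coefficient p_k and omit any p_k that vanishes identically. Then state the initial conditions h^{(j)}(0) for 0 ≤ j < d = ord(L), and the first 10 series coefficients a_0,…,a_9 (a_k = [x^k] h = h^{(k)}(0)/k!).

f: a_k = 1, 1, 2, 3, 5, 8, 13, 21, 34, 55, …
g: a_k = -1, -3, -9/2, -9/2, -27/8, -81/40, -81/80, -243/560, -729/4480, -243/4480, …
Product ⇒ symmetric product L₀, ord ≤ 1.
L = (4 - x - 3·x^2) + (-1 + x + x^2)·Dx  (order 1).
h: a_k = -1, -4, -19/2, -18, -247/8, -509/10, -6623/80, -18777/140, -972481/4480, -393397/1120, …
ICs: h(0) = -1.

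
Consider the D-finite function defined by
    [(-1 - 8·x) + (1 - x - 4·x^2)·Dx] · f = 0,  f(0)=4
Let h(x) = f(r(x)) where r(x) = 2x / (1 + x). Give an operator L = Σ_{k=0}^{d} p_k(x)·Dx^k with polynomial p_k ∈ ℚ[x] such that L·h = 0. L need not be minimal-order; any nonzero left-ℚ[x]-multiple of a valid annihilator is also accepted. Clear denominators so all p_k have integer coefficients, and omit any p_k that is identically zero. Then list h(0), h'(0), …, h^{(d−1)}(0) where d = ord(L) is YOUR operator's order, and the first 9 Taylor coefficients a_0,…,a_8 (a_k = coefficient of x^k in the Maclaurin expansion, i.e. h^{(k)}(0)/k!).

f: a_k = 4, 4, 20, 36, 116, 260, 724, 1764, 4660, …
f∘r: x↦r, Dx↦Dx/r' in L_f ⇒ L₀.
L = (2 + 34·x) + (-1 - x + 17·x^2 + 17·x^3)·Dx  (order 1).
h: a_k = 4, 8, 72, 136, 1224, 2312, 20808, 39304, 353736, …
ICs: h(0) = 4.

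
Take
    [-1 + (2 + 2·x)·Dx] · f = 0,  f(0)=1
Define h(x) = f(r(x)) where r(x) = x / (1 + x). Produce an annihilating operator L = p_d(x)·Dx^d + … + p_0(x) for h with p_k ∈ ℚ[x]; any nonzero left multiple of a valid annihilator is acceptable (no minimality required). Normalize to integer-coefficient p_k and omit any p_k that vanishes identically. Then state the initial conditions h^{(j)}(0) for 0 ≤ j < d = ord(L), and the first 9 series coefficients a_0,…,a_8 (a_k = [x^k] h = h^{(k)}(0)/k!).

f: a_k = 1, 1/2, -1/8, 1/16, -5/128, 7/256, -21/1024, 33/2048, -429/32768, …
Change of var in L_f (x↦r) gives L₀.
L = -1 + (2 + 6·x + 4·x^2)·Dx  (order 1).
h: a_k = 1, 1/2, -5/8, 13/16, -141/128, 399/256, -2353/1024, 7205/2048, -182461/32768, …
ICs: h(0) = 1.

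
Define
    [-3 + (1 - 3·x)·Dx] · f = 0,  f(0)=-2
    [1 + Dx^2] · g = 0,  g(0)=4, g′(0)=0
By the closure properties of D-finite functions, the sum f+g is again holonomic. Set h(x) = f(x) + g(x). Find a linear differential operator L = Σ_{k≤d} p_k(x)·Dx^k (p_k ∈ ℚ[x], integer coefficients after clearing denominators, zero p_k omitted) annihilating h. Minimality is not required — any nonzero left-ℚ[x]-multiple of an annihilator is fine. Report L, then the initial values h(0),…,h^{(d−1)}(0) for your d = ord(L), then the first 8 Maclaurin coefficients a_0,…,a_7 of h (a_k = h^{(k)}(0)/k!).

L = (165 - 18·x + 27·x^2) + (-19 + 63·x - 27·x^2 + 27·x^3)·Dx + (165 - 18·x + 27·x^2)·Dx^2 + (-19 + 63·x - 27·x^2 + 27·x^3)·Dx^3  (order 3).
h: a_k = 2, -6, -20, -54, -971/6, -486, -262441/180, -4374, …
ICs: h(0) = 2, h′(0) = -6, h′′(0) = -40.

f: a_k = -2, -6, -18, -54, -162, -486, -1458, -4374, …
g: a_k = 4, 0, -2, 0, 1/6, 0, -1/180, 0, …
L₀ := lclm(L_f,L_g); ord L₀ ≤ 1+2.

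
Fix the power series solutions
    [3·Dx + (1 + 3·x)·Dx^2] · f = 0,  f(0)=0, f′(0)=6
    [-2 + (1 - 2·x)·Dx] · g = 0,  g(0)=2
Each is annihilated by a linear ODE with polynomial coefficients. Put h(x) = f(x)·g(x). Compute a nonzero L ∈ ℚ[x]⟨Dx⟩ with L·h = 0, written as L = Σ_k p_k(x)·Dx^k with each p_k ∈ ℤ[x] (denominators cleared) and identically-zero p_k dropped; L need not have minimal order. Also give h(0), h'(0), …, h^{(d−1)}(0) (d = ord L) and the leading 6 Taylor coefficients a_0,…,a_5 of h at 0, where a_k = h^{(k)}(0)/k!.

L = 6 + (1 + 18·x)·Dx + (-1 - x + 6·x^2)·Dx^2  (order 2).
h: a_k = 0, 12, 6, 48, 15, 1122/5, …
ICs: h(0) = 0, h′(0) = 12.

f: a_k = 0, 6, -9, 18, -81/2, 486/5, …
g: a_k = 2, 4, 8, 16, 32, 64, …
h₀=f·g: eliminate ⇒ L₀, order ≤ 2·1.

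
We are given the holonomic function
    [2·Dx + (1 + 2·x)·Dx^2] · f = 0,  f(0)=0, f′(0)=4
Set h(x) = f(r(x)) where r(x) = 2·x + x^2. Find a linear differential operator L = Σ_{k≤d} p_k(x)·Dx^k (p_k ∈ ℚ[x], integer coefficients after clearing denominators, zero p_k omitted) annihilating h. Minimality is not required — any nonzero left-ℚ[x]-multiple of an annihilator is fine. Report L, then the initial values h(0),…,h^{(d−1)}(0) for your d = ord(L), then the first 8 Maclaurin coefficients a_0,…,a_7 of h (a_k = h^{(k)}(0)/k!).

L = (3 + 4·x + 2·x^2)·Dx + (1 + 5·x + 6·x^2 + 2·x^3)·Dx^2  (order 2).
h: a_k = 0, 8, -12, 80/3, -68, 928/5, -528, 10816/7, …
ICs: h(0) = 0, h′(0) = 8.

f: a_k = 0, 4, -4, 16/3, -8, 64/5, -64/3, 256/7, …
L₀ from L_f via x↦r, Dx↦r'^{-1}Dx.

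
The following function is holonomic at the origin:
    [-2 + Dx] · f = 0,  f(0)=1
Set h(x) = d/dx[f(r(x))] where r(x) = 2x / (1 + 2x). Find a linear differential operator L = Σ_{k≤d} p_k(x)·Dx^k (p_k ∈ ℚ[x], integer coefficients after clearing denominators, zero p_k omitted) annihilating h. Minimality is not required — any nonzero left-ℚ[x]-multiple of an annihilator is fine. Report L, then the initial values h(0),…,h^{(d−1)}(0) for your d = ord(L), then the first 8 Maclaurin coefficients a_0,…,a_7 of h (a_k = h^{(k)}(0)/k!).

L = -8·x + (-1 - 4·x - 4·x^2)·Dx  (order 1).
h: a_k = 4, 0, -16, 128/3, -64, 512/15, 1280/9, -65536/105, …
ICs: h(0) = 4.

f: a_k = 1, 2, 2, 4/3, 2/3, 4/15, 4/45, 8/315, …
Change of var in L_f (x↦r) gives L₀.
h=h₀': d/dx-closure on L₀ ⇒ L.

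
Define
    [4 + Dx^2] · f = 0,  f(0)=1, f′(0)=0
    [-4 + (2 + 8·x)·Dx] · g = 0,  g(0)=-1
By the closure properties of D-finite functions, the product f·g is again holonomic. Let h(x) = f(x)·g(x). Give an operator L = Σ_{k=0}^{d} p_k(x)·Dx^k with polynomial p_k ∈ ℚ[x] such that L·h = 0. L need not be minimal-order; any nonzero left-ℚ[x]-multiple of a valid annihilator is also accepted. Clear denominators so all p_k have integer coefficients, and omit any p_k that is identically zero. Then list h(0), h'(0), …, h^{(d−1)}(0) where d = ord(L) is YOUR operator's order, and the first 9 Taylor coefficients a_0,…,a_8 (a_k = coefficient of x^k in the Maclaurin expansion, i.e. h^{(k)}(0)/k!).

L = (16 + 32·x + 64·x^2) + (-4 - 16·x)·Dx + (1 + 8·x + 16·x^2)·Dx^2  (order 2).
h: a_k = -1, -2, 4, 0, 16/3, -64/3, 2944/45, -9472/45, 219392/315, …
ICs: h(0) = -1, h′(0) = -2.

f: a_k = 1, 0, -2, 0, 2/3, 0, -4/45, 0, 2/315, …
g: a_k = -1, -2, 2, -4, 10, -28, 84, -264, 858, …
Product ⇒ symmetric product L₀, ord ≤ 2.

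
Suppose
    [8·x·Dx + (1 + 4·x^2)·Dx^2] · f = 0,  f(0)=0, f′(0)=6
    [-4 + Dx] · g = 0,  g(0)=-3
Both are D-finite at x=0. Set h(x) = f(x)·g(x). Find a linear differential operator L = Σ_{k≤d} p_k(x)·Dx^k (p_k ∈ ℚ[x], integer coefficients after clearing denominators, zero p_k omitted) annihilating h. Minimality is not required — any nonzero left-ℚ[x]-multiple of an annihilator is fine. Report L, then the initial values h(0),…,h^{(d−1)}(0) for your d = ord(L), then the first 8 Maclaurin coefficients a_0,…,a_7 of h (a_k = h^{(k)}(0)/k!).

f: a_k = 0, 6, 0, -8, 0, 96/5, 0, -384/7, …
g: a_k = -3, -12, -24, -32, -32, -128/5, -256/15, -1024/105, …
f·g: L₀ = L_f ⊗_s L_g, ord ≤ 2·1.
L = (16 - 32·x + 64·x^2) + (-8 + 8·x - 32·x^2)·Dx + (1 + 4·x^2)·Dx^2  (order 2).
h: a_k = 0, -18, -72, -120, -96, -288/5, -128, -4992/35, …
ICs: h(0) = 0, h′(0) = -18.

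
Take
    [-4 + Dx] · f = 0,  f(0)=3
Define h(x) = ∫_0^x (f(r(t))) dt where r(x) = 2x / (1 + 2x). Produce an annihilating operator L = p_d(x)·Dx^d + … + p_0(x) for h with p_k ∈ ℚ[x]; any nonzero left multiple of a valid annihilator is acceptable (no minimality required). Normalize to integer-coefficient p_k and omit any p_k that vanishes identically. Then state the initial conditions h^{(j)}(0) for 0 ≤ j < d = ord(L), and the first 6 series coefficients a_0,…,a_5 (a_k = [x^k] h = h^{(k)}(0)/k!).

L = -8·Dx + (1 + 4·x + 4·x^2)·Dx^2  (order 2).
h: a_k = 0, 3, 12, 16, -8, -64/5, …
ICs: h(0) = 0, h′(0) = 3.

f: a_k = 3, 12, 24, 32, 32, 128/5, …
L₀ from L_f via x↦r, Dx↦r'^{-1}Dx.
∫: right-multiply L₀ by Dx.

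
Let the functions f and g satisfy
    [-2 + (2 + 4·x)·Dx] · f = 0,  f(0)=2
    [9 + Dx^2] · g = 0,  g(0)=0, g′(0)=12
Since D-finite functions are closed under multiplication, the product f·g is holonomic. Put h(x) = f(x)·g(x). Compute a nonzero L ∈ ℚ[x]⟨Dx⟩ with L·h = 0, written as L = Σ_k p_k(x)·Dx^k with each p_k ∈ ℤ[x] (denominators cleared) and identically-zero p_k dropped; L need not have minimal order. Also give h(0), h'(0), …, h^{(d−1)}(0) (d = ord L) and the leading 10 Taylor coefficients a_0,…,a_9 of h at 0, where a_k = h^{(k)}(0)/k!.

L = (12 + 36·x + 36·x^2) + (-2 - 4·x)·Dx + (1 + 4·x + 4·x^2)·Dx^2  (order 2).
h: a_k = 0, 24, 24, -48, -24, 96/5, 96/5, -144/7, 792/35, -288/7, …
ICs: h(0) = 0, h′(0) = 24.

f: a_k = 2, 2, -1, 1, -5/4, 7/4, -21/8, 33/8, -429/64, 715/64, …
g: a_k = 0, 12, 0, -18, 0, 81/10, 0, -243/140, 0, 243/1120, …
f·g: L₀ = L_f ⊗_s L_g, ord ≤ 1·2.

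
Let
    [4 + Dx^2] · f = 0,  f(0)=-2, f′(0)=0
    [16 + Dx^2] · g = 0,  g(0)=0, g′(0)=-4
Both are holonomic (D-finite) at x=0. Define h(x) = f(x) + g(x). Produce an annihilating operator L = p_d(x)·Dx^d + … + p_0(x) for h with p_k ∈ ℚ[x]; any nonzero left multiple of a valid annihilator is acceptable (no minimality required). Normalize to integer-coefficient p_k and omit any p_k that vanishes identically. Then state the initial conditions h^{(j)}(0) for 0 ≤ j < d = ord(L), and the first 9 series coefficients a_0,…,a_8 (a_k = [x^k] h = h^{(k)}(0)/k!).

f: a_k = -2, 0, 4, 0, -4/3, 0, 8/45, 0, -4/315, …
g: a_k = 0, -4, 0, 32/3, 0, -128/15, 0, 1024/315, 0, …
f+g: L₀ = lclm(L_f,L_g), ord ≤ 2+2.
L = 64 + 20·Dx^2 + Dx^4  (order 4).
h: a_k = -2, -4, 4, 32/3, -4/3, -128/15, 8/45, 1024/315, -4/315, …
ICs: h(0) = -2, h′(0) = -4, h′′(0) = 8, h′′′(0) = 64.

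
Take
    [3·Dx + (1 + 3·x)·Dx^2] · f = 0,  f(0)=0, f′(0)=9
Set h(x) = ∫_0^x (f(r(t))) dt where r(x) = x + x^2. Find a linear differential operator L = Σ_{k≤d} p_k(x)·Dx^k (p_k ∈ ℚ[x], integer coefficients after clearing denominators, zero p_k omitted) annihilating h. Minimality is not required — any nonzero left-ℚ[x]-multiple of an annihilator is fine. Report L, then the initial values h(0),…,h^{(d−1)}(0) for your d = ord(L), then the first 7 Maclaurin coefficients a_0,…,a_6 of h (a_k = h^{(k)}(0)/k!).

f: a_k = 0, 9, -27/2, 27, -243/4, 729/5, -729/2, …
Substitute x→r, Dx→(1/r')Dx; clear ⇒ L₀.
Integrate: L := L₀·Dx.
L = (1 + 6·x + 6·x^2)·Dx^2 + (1 + 5·x + 9·x^2 + 6·x^3)·Dx^3  (order 3).
h: a_k = 0, 0, 9/2, -3/2, 0, 27/20, -27/10, …
ICs: h(0) = 0, h′(0) = 0, h′′(0) = 9.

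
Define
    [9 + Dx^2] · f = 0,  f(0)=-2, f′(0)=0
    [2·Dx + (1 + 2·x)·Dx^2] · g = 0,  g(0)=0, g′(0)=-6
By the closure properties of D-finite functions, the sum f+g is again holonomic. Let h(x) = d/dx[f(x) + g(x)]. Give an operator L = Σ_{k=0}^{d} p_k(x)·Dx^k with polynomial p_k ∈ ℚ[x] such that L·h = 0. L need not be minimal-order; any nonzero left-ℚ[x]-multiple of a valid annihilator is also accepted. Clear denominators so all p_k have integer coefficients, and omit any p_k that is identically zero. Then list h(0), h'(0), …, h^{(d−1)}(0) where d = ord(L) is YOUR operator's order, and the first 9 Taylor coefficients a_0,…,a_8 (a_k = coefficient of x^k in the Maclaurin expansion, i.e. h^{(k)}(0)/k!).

f: a_k = -2, 0, 9, 0, -27/4, 0, 81/40, 0, -729/2240, …
g: a_k = 0, -6, 6, -8, 12, -96/5, 32, -384/7, 96, …
Sum ⇒ L₀ = lclm(L_f,L_g) in ℚ(x)⟨Dx⟩.
h₀' ⇒ L via d/dx closure of L₀.
L = (594 + 648·x + 648·x^2) + (153 + 630·x + 972·x^2 + 648·x^3)·Dx + (66 + 72·x + 72·x^2)·Dx^2 + (17 + 70·x + 108·x^2 + 72·x^3)·Dx^3  (order 3).
h: a_k = -6, 30, -24, 21, -96, 4083/20, -384, 214311/280, -1536, …
ICs: h(0) = -6, h′(0) = 30, h′′(0) = -48.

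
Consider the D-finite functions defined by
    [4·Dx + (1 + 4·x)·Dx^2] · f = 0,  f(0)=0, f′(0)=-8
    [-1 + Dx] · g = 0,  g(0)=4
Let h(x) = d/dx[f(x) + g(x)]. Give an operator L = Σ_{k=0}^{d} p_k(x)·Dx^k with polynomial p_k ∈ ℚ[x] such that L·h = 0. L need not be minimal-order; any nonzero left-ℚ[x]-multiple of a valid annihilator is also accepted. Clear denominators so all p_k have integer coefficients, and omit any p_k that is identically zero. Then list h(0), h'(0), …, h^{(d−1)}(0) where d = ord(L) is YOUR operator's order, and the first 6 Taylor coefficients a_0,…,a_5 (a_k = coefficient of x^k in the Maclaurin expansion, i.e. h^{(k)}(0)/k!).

L = (-36 - 16·x) + (31 - 8·x - 16·x^2)·Dx + (5 + 24·x + 16·x^2)·Dx^2  (order 2).
h: a_k = -4, 36, -126, 1538/3, -12287/6, 245761/30, …
ICs: h(0) = -4, h′(0) = 36.

f: a_k = 0, -8, 16, -128/3, 128, -2048/5, …
g: a_k = 4, 4, 2, 2/3, 1/6, 1/30, …
h₀=f+g: left-lcm gives L₀, ord ≤ 3.
Differentiate: ansatz ord ≤ ord L₀ ⇒ L.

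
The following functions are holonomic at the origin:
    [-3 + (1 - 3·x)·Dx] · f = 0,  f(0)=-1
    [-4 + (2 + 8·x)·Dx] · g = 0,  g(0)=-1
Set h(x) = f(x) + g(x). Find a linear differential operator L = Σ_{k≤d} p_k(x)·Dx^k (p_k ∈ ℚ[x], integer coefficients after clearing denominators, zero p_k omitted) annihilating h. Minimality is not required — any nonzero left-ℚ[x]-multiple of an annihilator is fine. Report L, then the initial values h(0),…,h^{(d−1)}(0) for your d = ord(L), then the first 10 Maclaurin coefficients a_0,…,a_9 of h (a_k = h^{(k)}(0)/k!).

L = (-48 - 108·x) + (22 + 120·x + 324·x^2)·Dx + (-1 - 19·x - 6·x^2 + 216·x^3)·Dx^2  (order 2).
h: a_k = -2, -5, -7, -31, -71, -271, -645, -2451, -5703, -22543, …
ICs: h(0) = -2, h′(0) = -5.

f: a_k = -1, -3, -9, -27, -81, -243, -729, -2187, -6561, -19683, …
g: a_k = -1, -2, 2, -4, 10, -28, 84, -264, 858, -2860, …
Weyl lclm of L_f,L_g ⇒ L₀ (ord ≤ 2).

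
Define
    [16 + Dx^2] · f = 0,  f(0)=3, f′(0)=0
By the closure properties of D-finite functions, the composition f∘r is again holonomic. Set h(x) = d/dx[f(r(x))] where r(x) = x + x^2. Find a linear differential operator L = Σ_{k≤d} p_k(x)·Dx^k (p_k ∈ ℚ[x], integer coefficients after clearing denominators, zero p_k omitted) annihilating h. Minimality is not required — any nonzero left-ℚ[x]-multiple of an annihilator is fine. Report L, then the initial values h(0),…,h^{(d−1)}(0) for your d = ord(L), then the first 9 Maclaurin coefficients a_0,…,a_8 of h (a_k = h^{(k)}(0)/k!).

f: a_k = 3, 0, -24, 0, 32, 0, -256/15, 0, 512/105, …
Change of var in L_f (x↦r) gives L₀.
h=h₀': d/dx-closure on L₀ ⇒ L.
L = (28 + 128·x + 384·x^2 + 512·x^3 + 256·x^4) + (-6 - 12·x)·Dx + (1 + 4·x + 4·x^2)·Dx^2  (order 2).
h: a_k = 0, -48, -144, 32, 640, 5248/5, 896/5, -184064/105, -95232/35, …
ICs: h(0) = 0, h′(0) = -48.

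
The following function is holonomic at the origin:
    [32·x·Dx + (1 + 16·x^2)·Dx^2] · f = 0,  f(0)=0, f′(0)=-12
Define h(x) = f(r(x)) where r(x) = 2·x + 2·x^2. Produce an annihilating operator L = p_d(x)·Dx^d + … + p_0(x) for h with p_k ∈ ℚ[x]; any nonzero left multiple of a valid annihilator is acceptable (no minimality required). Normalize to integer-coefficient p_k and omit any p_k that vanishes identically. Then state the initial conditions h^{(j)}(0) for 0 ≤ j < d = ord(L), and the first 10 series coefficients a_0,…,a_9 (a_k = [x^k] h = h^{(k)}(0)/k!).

f: a_k = 0, -12, 0, 64, 0, -3072/5, 0, 49152/7, 0, -262144/3, …
f∘r: x↦r, Dx↦Dx/r' in L_f ⇒ L₀.
L = (-2 + 128·x + 512·x^2 + 768·x^3 + 384·x^4)·Dx + (1 + 2·x + 64·x^2 + 256·x^3 + 320·x^4 + 128·x^5)·Dx^2  (order 2).
h: a_k = 0, -24, -24, 512, 1536, -90624/5, -97792, 4915200/7, 6094848, -77889536/3, …
ICs: h(0) = 0, h′(0) = -24.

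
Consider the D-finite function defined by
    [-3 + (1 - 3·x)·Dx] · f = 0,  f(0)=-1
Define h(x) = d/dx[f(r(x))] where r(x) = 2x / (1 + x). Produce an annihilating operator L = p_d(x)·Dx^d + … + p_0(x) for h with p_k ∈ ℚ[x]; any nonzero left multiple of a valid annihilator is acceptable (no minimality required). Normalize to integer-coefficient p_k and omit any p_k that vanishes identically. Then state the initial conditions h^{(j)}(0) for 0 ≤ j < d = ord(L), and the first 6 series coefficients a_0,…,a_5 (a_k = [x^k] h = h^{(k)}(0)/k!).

f: a_k = -1, -3, -9, -27, -81, -243, …
Substitute x→r, Dx→(1/r')Dx; clear ⇒ L₀.
Derive L from L₀ (diff closure).
L = 10 + (-1 + 5·x)·Dx  (order 1).
h: a_k = -6, -60, -450, -3000, -18750, -112500, …
ICs: h(0) = -6.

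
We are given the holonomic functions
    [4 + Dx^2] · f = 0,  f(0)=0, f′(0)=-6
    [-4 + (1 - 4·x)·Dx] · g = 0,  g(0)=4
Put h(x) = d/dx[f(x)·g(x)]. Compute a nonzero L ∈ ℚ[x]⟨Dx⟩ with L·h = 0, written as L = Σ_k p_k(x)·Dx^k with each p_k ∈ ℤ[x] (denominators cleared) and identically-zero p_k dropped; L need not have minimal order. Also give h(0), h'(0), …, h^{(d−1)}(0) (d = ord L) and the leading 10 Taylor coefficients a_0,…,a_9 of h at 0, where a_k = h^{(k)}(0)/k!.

L = (-28 - 32·x + 64·x^2) + (-8 + 32·x)·Dx + (1 - 8·x + 16·x^2)·Dx^2  (order 2).
h: a_k = -24, -192, -1104, -5888, -29456, -706944/5, -9897184/15, -316709888/105, -203599216/15, -1628793728/27, …
ICs: h(0) = -24, h′(0) = -192.

f: a_k = 0, -6, 0, 4, 0, -4/5, 0, 8/105, 0, -4/945, …
g: a_k = 4, 16, 64, 256, 1024, 4096, 16384, 65536, 262144, 1048576, …
f·g: L₀ = L_f ⊗_s L_g, ord ≤ 2·1.
Derive L from L₀ (diff closure).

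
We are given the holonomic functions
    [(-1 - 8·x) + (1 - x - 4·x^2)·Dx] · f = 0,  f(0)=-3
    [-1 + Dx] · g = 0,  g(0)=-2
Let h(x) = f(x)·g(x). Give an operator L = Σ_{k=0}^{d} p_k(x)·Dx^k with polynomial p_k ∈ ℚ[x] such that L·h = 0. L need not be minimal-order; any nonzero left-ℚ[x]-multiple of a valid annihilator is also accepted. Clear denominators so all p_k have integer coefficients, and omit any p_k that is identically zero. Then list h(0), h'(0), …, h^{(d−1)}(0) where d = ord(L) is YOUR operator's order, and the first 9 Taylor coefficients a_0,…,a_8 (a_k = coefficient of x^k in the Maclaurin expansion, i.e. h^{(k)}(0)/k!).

L = (2 + 7·x - 4·x^2) + (-1 + x + 4·x^2)·Dx  (order 1).
h: a_k = 6, 12, 39, 88, 977/4, 5963/10, 188797/120, 831287/210, 68891713/6720, …
ICs: h(0) = 6.

f: a_k = -3, -3, -15, -27, -87, -195, -543, -1323, -3495, …
g: a_k = -2, -2, -1, -1/3, -1/12, -1/60, -1/360, -1/2520, -1/20160, …
f·g: L₀ = L_f ⊗_s L_g, ord ≤ 1·1.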